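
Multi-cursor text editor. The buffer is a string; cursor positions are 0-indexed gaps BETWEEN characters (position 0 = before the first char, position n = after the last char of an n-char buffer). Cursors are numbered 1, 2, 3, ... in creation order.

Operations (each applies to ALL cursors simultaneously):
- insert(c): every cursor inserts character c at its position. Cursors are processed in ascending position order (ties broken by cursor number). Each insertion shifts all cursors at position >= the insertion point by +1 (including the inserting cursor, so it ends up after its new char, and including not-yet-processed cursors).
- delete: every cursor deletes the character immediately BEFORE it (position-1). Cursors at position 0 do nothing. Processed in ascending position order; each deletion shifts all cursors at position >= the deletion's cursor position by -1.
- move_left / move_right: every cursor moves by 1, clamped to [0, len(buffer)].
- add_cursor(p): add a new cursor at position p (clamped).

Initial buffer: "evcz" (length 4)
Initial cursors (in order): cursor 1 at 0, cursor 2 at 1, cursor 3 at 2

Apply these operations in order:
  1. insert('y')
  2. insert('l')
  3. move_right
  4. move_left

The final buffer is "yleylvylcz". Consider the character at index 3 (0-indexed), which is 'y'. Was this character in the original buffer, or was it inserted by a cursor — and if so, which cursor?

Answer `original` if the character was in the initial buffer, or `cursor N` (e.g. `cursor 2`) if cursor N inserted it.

Answer: cursor 2

Derivation:
After op 1 (insert('y')): buffer="yeyvycz" (len 7), cursors c1@1 c2@3 c3@5, authorship 1.2.3..
After op 2 (insert('l')): buffer="yleylvylcz" (len 10), cursors c1@2 c2@5 c3@8, authorship 11.22.33..
After op 3 (move_right): buffer="yleylvylcz" (len 10), cursors c1@3 c2@6 c3@9, authorship 11.22.33..
After op 4 (move_left): buffer="yleylvylcz" (len 10), cursors c1@2 c2@5 c3@8, authorship 11.22.33..
Authorship (.=original, N=cursor N): 1 1 . 2 2 . 3 3 . .
Index 3: author = 2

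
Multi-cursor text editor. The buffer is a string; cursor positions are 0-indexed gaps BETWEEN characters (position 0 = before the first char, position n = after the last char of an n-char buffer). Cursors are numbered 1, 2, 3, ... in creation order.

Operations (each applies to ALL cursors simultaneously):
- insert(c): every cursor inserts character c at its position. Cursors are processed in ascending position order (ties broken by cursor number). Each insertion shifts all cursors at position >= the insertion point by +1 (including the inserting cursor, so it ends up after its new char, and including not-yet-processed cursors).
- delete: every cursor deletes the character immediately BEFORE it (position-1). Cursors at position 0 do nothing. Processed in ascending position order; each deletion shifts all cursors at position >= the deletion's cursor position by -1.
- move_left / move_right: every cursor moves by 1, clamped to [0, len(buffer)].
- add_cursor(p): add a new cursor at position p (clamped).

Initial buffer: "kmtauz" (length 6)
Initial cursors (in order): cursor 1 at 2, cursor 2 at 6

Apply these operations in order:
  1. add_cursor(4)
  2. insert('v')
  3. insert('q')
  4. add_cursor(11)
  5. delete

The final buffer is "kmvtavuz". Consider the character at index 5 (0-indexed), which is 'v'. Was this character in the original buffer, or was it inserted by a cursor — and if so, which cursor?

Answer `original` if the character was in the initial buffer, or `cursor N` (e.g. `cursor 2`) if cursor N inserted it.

Answer: cursor 3

Derivation:
After op 1 (add_cursor(4)): buffer="kmtauz" (len 6), cursors c1@2 c3@4 c2@6, authorship ......
After op 2 (insert('v')): buffer="kmvtavuzv" (len 9), cursors c1@3 c3@6 c2@9, authorship ..1..3..2
After op 3 (insert('q')): buffer="kmvqtavquzvq" (len 12), cursors c1@4 c3@8 c2@12, authorship ..11..33..22
After op 4 (add_cursor(11)): buffer="kmvqtavquzvq" (len 12), cursors c1@4 c3@8 c4@11 c2@12, authorship ..11..33..22
After op 5 (delete): buffer="kmvtavuz" (len 8), cursors c1@3 c3@6 c2@8 c4@8, authorship ..1..3..
Authorship (.=original, N=cursor N): . . 1 . . 3 . .
Index 5: author = 3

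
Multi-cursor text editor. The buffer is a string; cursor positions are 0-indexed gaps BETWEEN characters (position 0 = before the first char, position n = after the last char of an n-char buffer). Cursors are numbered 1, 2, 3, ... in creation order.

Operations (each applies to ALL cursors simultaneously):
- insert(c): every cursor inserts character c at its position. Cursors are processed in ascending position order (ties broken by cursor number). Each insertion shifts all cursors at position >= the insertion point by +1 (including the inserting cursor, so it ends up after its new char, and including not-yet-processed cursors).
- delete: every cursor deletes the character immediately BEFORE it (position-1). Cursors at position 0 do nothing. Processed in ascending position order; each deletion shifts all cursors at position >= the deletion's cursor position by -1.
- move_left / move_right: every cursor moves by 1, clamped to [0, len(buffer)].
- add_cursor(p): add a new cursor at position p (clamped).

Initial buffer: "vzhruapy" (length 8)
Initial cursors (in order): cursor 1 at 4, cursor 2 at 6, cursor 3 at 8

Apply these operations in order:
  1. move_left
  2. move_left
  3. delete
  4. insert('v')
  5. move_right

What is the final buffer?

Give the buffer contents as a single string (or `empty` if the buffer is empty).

Answer: vvhvuvpy

Derivation:
After op 1 (move_left): buffer="vzhruapy" (len 8), cursors c1@3 c2@5 c3@7, authorship ........
After op 2 (move_left): buffer="vzhruapy" (len 8), cursors c1@2 c2@4 c3@6, authorship ........
After op 3 (delete): buffer="vhupy" (len 5), cursors c1@1 c2@2 c3@3, authorship .....
After op 4 (insert('v')): buffer="vvhvuvpy" (len 8), cursors c1@2 c2@4 c3@6, authorship .1.2.3..
After op 5 (move_right): buffer="vvhvuvpy" (len 8), cursors c1@3 c2@5 c3@7, authorship .1.2.3..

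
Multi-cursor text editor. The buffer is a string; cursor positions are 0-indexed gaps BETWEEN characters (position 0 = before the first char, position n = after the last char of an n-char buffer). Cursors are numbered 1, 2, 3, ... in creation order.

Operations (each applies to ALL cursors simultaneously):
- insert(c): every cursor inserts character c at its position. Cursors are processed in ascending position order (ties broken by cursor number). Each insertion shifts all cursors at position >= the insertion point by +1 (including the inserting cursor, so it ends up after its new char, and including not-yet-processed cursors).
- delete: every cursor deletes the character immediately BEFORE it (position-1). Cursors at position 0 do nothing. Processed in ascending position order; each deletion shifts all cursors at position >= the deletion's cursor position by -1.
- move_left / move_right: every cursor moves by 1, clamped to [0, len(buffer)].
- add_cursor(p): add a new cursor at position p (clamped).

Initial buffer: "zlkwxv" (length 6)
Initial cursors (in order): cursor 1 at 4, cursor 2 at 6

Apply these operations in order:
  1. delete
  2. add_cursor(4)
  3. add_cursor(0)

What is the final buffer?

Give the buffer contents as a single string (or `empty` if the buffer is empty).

After op 1 (delete): buffer="zlkx" (len 4), cursors c1@3 c2@4, authorship ....
After op 2 (add_cursor(4)): buffer="zlkx" (len 4), cursors c1@3 c2@4 c3@4, authorship ....
After op 3 (add_cursor(0)): buffer="zlkx" (len 4), cursors c4@0 c1@3 c2@4 c3@4, authorship ....

Answer: zlkx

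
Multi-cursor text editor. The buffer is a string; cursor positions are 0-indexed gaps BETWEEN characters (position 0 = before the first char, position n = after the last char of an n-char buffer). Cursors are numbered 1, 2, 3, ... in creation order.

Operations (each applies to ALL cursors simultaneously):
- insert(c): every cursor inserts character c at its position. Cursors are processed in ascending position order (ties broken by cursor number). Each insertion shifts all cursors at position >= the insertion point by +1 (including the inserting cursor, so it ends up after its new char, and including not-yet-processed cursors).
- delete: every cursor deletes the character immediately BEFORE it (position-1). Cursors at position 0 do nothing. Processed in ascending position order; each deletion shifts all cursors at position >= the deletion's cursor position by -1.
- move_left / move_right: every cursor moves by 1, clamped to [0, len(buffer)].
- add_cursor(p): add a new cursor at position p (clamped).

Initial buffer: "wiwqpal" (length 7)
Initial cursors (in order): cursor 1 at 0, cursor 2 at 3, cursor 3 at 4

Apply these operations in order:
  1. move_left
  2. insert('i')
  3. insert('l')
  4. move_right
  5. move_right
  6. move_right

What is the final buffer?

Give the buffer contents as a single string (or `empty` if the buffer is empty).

After op 1 (move_left): buffer="wiwqpal" (len 7), cursors c1@0 c2@2 c3@3, authorship .......
After op 2 (insert('i')): buffer="iwiiwiqpal" (len 10), cursors c1@1 c2@4 c3@6, authorship 1..2.3....
After op 3 (insert('l')): buffer="ilwiilwilqpal" (len 13), cursors c1@2 c2@6 c3@9, authorship 11..22.33....
After op 4 (move_right): buffer="ilwiilwilqpal" (len 13), cursors c1@3 c2@7 c3@10, authorship 11..22.33....
After op 5 (move_right): buffer="ilwiilwilqpal" (len 13), cursors c1@4 c2@8 c3@11, authorship 11..22.33....
After op 6 (move_right): buffer="ilwiilwilqpal" (len 13), cursors c1@5 c2@9 c3@12, authorship 11..22.33....

Answer: ilwiilwilqpal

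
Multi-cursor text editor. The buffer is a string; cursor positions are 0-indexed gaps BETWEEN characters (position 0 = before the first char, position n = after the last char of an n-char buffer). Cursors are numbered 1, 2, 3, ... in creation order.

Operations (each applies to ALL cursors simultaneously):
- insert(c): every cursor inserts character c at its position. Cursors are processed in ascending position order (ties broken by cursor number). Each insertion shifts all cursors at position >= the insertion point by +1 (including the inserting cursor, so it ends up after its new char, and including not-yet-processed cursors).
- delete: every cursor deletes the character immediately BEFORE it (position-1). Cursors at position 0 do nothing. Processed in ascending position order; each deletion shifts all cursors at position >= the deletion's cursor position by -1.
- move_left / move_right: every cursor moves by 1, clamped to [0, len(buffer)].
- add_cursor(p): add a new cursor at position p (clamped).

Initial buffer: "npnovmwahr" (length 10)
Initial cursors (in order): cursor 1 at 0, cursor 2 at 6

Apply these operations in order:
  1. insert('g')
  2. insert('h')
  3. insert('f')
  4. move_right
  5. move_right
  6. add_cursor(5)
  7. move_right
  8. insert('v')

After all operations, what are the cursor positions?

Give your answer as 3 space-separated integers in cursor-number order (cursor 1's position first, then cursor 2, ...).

After op 1 (insert('g')): buffer="gnpnovmgwahr" (len 12), cursors c1@1 c2@8, authorship 1......2....
After op 2 (insert('h')): buffer="ghnpnovmghwahr" (len 14), cursors c1@2 c2@10, authorship 11......22....
After op 3 (insert('f')): buffer="ghfnpnovmghfwahr" (len 16), cursors c1@3 c2@12, authorship 111......222....
After op 4 (move_right): buffer="ghfnpnovmghfwahr" (len 16), cursors c1@4 c2@13, authorship 111......222....
After op 5 (move_right): buffer="ghfnpnovmghfwahr" (len 16), cursors c1@5 c2@14, authorship 111......222....
After op 6 (add_cursor(5)): buffer="ghfnpnovmghfwahr" (len 16), cursors c1@5 c3@5 c2@14, authorship 111......222....
After op 7 (move_right): buffer="ghfnpnovmghfwahr" (len 16), cursors c1@6 c3@6 c2@15, authorship 111......222....
After op 8 (insert('v')): buffer="ghfnpnvvovmghfwahvr" (len 19), cursors c1@8 c3@8 c2@18, authorship 111...13...222...2.

Answer: 8 18 8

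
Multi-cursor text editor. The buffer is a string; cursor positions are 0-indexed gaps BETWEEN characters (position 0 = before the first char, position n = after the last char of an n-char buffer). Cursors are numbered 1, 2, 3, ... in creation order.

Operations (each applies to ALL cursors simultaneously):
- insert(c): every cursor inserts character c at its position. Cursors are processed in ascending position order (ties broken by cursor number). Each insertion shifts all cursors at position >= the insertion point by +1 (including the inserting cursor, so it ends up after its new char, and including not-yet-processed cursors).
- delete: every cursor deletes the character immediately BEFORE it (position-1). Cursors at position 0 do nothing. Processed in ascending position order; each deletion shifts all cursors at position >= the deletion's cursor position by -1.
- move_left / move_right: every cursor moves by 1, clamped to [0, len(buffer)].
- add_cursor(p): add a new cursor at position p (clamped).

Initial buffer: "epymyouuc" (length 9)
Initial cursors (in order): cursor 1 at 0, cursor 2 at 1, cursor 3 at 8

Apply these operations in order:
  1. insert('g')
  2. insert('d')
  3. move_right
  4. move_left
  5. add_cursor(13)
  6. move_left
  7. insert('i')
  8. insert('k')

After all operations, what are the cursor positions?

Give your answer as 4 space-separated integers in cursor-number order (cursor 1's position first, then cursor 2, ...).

After op 1 (insert('g')): buffer="gegpymyouugc" (len 12), cursors c1@1 c2@3 c3@11, authorship 1.2.......3.
After op 2 (insert('d')): buffer="gdegdpymyouugdc" (len 15), cursors c1@2 c2@5 c3@14, authorship 11.22.......33.
After op 3 (move_right): buffer="gdegdpymyouugdc" (len 15), cursors c1@3 c2@6 c3@15, authorship 11.22.......33.
After op 4 (move_left): buffer="gdegdpymyouugdc" (len 15), cursors c1@2 c2@5 c3@14, authorship 11.22.......33.
After op 5 (add_cursor(13)): buffer="gdegdpymyouugdc" (len 15), cursors c1@2 c2@5 c4@13 c3@14, authorship 11.22.......33.
After op 6 (move_left): buffer="gdegdpymyouugdc" (len 15), cursors c1@1 c2@4 c4@12 c3@13, authorship 11.22.......33.
After op 7 (insert('i')): buffer="gidegidpymyouuigidc" (len 19), cursors c1@2 c2@6 c4@15 c3@17, authorship 111.222.......4333.
After op 8 (insert('k')): buffer="gikdegikdpymyouuikgikdc" (len 23), cursors c1@3 c2@8 c4@18 c3@21, authorship 1111.2222.......443333.

Answer: 3 8 21 18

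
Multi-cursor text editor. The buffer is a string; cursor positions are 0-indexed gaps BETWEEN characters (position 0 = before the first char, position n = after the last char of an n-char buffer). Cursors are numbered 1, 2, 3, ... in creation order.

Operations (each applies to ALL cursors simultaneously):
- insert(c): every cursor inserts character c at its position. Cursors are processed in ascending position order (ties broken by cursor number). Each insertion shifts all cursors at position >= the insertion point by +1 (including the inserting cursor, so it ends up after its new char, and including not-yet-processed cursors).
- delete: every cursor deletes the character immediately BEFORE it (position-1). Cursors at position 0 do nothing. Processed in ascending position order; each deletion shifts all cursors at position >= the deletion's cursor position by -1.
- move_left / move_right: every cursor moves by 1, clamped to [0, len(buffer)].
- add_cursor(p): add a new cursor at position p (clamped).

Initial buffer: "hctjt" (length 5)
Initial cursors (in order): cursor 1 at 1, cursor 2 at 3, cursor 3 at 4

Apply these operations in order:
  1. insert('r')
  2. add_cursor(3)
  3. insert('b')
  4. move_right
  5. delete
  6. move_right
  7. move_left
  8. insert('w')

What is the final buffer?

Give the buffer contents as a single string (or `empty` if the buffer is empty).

After op 1 (insert('r')): buffer="hrctrjrt" (len 8), cursors c1@2 c2@5 c3@7, authorship .1..2.3.
After op 2 (add_cursor(3)): buffer="hrctrjrt" (len 8), cursors c1@2 c4@3 c2@5 c3@7, authorship .1..2.3.
After op 3 (insert('b')): buffer="hrbcbtrbjrbt" (len 12), cursors c1@3 c4@5 c2@8 c3@11, authorship .11.4.22.33.
After op 4 (move_right): buffer="hrbcbtrbjrbt" (len 12), cursors c1@4 c4@6 c2@9 c3@12, authorship .11.4.22.33.
After op 5 (delete): buffer="hrbbrbrb" (len 8), cursors c1@3 c4@4 c2@6 c3@8, authorship .1142233
After op 6 (move_right): buffer="hrbbrbrb" (len 8), cursors c1@4 c4@5 c2@7 c3@8, authorship .1142233
After op 7 (move_left): buffer="hrbbrbrb" (len 8), cursors c1@3 c4@4 c2@6 c3@7, authorship .1142233
After op 8 (insert('w')): buffer="hrbwbwrbwrwb" (len 12), cursors c1@4 c4@6 c2@9 c3@11, authorship .11144222333

Answer: hrbwbwrbwrwb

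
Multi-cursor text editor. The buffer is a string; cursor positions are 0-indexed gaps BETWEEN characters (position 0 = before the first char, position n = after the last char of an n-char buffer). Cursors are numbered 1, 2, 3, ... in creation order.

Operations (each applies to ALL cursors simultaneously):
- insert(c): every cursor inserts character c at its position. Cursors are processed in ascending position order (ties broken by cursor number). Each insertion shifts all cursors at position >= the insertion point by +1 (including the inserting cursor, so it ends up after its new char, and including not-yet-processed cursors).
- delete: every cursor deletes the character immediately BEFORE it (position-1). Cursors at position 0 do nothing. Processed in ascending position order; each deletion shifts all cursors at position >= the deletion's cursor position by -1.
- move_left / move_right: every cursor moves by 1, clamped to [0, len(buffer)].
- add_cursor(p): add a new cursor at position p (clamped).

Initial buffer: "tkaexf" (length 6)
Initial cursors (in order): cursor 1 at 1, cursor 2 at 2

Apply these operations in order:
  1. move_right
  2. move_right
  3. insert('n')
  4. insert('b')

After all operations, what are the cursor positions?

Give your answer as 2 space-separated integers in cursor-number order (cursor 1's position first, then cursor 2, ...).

After op 1 (move_right): buffer="tkaexf" (len 6), cursors c1@2 c2@3, authorship ......
After op 2 (move_right): buffer="tkaexf" (len 6), cursors c1@3 c2@4, authorship ......
After op 3 (insert('n')): buffer="tkanenxf" (len 8), cursors c1@4 c2@6, authorship ...1.2..
After op 4 (insert('b')): buffer="tkanbenbxf" (len 10), cursors c1@5 c2@8, authorship ...11.22..

Answer: 5 8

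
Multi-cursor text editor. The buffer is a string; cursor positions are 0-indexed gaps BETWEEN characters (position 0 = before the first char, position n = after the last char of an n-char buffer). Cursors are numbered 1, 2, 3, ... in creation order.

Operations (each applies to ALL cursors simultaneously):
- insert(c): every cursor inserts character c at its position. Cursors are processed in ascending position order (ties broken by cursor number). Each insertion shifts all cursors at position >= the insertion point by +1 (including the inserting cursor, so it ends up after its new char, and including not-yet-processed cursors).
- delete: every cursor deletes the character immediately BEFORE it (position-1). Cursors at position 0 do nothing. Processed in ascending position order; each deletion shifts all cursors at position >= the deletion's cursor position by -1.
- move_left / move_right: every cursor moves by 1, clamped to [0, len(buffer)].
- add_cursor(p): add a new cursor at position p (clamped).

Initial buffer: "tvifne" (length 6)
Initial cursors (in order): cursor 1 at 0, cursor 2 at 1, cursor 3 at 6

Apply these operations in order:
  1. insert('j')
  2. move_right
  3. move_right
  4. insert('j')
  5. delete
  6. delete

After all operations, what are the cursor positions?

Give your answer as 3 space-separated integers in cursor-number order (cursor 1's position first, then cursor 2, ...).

Answer: 2 3 6

Derivation:
After op 1 (insert('j')): buffer="jtjvifnej" (len 9), cursors c1@1 c2@3 c3@9, authorship 1.2.....3
After op 2 (move_right): buffer="jtjvifnej" (len 9), cursors c1@2 c2@4 c3@9, authorship 1.2.....3
After op 3 (move_right): buffer="jtjvifnej" (len 9), cursors c1@3 c2@5 c3@9, authorship 1.2.....3
After op 4 (insert('j')): buffer="jtjjvijfnejj" (len 12), cursors c1@4 c2@7 c3@12, authorship 1.21..2...33
After op 5 (delete): buffer="jtjvifnej" (len 9), cursors c1@3 c2@5 c3@9, authorship 1.2.....3
After op 6 (delete): buffer="jtvfne" (len 6), cursors c1@2 c2@3 c3@6, authorship 1.....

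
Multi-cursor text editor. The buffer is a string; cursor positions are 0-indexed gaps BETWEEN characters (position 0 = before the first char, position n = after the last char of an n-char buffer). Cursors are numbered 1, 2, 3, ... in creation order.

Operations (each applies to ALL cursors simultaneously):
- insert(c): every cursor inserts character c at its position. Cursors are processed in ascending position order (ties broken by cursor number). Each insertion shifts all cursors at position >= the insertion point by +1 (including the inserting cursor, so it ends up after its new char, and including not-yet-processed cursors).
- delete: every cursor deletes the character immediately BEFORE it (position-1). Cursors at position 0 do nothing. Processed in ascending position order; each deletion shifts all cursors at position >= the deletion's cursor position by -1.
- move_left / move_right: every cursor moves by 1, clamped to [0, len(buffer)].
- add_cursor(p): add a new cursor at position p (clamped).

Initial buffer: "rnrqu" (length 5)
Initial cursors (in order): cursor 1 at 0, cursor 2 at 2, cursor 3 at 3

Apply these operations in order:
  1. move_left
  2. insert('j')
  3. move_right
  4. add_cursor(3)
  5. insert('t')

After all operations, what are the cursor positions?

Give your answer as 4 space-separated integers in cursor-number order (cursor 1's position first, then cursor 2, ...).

Answer: 3 7 10 5

Derivation:
After op 1 (move_left): buffer="rnrqu" (len 5), cursors c1@0 c2@1 c3@2, authorship .....
After op 2 (insert('j')): buffer="jrjnjrqu" (len 8), cursors c1@1 c2@3 c3@5, authorship 1.2.3...
After op 3 (move_right): buffer="jrjnjrqu" (len 8), cursors c1@2 c2@4 c3@6, authorship 1.2.3...
After op 4 (add_cursor(3)): buffer="jrjnjrqu" (len 8), cursors c1@2 c4@3 c2@4 c3@6, authorship 1.2.3...
After op 5 (insert('t')): buffer="jrtjtntjrtqu" (len 12), cursors c1@3 c4@5 c2@7 c3@10, authorship 1.124.23.3..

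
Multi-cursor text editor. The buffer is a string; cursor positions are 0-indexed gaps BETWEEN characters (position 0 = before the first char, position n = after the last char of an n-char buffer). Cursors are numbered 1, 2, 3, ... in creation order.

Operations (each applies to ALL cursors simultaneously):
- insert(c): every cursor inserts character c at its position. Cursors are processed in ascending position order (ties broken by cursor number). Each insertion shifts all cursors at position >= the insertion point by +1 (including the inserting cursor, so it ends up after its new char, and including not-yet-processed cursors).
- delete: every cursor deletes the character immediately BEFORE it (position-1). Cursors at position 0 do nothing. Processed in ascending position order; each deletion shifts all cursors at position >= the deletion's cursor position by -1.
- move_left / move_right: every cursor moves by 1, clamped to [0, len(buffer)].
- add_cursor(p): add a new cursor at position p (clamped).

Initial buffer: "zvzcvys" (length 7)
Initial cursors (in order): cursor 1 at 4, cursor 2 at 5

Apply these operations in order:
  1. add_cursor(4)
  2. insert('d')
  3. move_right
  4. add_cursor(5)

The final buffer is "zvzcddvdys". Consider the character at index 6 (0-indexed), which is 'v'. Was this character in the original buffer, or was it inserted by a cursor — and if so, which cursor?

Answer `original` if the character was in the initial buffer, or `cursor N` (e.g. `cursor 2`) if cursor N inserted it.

After op 1 (add_cursor(4)): buffer="zvzcvys" (len 7), cursors c1@4 c3@4 c2@5, authorship .......
After op 2 (insert('d')): buffer="zvzcddvdys" (len 10), cursors c1@6 c3@6 c2@8, authorship ....13.2..
After op 3 (move_right): buffer="zvzcddvdys" (len 10), cursors c1@7 c3@7 c2@9, authorship ....13.2..
After op 4 (add_cursor(5)): buffer="zvzcddvdys" (len 10), cursors c4@5 c1@7 c3@7 c2@9, authorship ....13.2..
Authorship (.=original, N=cursor N): . . . . 1 3 . 2 . .
Index 6: author = original

Answer: original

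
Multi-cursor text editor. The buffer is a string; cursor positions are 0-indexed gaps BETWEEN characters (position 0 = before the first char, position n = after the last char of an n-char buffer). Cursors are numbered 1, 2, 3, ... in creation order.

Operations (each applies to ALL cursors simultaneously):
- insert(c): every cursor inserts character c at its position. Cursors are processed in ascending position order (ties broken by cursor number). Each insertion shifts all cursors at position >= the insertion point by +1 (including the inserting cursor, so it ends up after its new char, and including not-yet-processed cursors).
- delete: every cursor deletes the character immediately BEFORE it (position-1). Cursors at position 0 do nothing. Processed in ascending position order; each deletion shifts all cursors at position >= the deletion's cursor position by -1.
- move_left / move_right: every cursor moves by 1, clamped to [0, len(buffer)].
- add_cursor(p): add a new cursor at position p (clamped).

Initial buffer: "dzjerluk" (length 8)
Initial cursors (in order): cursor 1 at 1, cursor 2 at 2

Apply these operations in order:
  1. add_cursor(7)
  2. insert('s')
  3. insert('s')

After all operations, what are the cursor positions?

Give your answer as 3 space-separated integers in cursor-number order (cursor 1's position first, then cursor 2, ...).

After op 1 (add_cursor(7)): buffer="dzjerluk" (len 8), cursors c1@1 c2@2 c3@7, authorship ........
After op 2 (insert('s')): buffer="dszsjerlusk" (len 11), cursors c1@2 c2@4 c3@10, authorship .1.2.....3.
After op 3 (insert('s')): buffer="dsszssjerlussk" (len 14), cursors c1@3 c2@6 c3@13, authorship .11.22.....33.

Answer: 3 6 13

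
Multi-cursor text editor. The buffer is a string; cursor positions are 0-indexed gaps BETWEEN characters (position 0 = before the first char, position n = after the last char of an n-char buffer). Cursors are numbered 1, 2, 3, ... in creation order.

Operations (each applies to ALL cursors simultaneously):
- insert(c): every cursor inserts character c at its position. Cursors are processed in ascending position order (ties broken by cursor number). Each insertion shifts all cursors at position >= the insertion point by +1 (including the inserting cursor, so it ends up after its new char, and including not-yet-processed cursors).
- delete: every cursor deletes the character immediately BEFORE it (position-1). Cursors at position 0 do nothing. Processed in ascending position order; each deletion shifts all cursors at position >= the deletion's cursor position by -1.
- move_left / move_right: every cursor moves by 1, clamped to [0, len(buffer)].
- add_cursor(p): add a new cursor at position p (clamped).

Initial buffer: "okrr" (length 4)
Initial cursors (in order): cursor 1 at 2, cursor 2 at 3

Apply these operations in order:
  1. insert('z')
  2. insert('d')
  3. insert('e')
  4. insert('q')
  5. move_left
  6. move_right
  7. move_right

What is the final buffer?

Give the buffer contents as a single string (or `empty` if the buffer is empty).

Answer: okzdeqrzdeqr

Derivation:
After op 1 (insert('z')): buffer="okzrzr" (len 6), cursors c1@3 c2@5, authorship ..1.2.
After op 2 (insert('d')): buffer="okzdrzdr" (len 8), cursors c1@4 c2@7, authorship ..11.22.
After op 3 (insert('e')): buffer="okzderzder" (len 10), cursors c1@5 c2@9, authorship ..111.222.
After op 4 (insert('q')): buffer="okzdeqrzdeqr" (len 12), cursors c1@6 c2@11, authorship ..1111.2222.
After op 5 (move_left): buffer="okzdeqrzdeqr" (len 12), cursors c1@5 c2@10, authorship ..1111.2222.
After op 6 (move_right): buffer="okzdeqrzdeqr" (len 12), cursors c1@6 c2@11, authorship ..1111.2222.
After op 7 (move_right): buffer="okzdeqrzdeqr" (len 12), cursors c1@7 c2@12, authorship ..1111.2222.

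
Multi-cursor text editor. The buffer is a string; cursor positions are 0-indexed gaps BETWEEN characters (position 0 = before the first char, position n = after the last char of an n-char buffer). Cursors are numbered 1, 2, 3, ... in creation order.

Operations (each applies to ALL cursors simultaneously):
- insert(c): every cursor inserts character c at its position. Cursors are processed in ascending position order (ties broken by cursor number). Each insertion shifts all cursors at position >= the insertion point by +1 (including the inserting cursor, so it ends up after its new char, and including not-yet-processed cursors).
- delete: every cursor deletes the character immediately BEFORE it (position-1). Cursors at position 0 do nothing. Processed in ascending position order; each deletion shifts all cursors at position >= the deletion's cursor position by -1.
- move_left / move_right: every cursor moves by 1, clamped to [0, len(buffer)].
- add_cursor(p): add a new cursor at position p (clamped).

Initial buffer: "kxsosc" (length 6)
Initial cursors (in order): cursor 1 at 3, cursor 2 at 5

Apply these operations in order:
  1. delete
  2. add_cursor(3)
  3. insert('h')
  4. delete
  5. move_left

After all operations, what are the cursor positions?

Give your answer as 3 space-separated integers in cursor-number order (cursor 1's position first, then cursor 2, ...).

After op 1 (delete): buffer="kxoc" (len 4), cursors c1@2 c2@3, authorship ....
After op 2 (add_cursor(3)): buffer="kxoc" (len 4), cursors c1@2 c2@3 c3@3, authorship ....
After op 3 (insert('h')): buffer="kxhohhc" (len 7), cursors c1@3 c2@6 c3@6, authorship ..1.23.
After op 4 (delete): buffer="kxoc" (len 4), cursors c1@2 c2@3 c3@3, authorship ....
After op 5 (move_left): buffer="kxoc" (len 4), cursors c1@1 c2@2 c3@2, authorship ....

Answer: 1 2 2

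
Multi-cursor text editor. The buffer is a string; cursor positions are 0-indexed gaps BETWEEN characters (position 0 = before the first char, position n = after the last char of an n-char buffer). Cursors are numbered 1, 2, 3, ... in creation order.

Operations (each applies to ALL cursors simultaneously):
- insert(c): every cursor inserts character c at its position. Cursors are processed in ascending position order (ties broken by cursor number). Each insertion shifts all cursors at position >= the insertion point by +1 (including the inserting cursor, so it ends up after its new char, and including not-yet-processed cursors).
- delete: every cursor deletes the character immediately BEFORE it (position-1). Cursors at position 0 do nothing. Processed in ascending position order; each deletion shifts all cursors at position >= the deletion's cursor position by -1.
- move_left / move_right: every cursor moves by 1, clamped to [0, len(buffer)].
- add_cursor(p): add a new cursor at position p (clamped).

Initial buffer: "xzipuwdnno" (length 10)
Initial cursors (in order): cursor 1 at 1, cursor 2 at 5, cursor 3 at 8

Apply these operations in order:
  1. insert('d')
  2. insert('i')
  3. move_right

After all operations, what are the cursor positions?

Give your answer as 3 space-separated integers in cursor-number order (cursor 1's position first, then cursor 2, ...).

After op 1 (insert('d')): buffer="xdzipudwdndno" (len 13), cursors c1@2 c2@7 c3@11, authorship .1....2...3..
After op 2 (insert('i')): buffer="xdizipudiwdndino" (len 16), cursors c1@3 c2@9 c3@14, authorship .11....22...33..
After op 3 (move_right): buffer="xdizipudiwdndino" (len 16), cursors c1@4 c2@10 c3@15, authorship .11....22...33..

Answer: 4 10 15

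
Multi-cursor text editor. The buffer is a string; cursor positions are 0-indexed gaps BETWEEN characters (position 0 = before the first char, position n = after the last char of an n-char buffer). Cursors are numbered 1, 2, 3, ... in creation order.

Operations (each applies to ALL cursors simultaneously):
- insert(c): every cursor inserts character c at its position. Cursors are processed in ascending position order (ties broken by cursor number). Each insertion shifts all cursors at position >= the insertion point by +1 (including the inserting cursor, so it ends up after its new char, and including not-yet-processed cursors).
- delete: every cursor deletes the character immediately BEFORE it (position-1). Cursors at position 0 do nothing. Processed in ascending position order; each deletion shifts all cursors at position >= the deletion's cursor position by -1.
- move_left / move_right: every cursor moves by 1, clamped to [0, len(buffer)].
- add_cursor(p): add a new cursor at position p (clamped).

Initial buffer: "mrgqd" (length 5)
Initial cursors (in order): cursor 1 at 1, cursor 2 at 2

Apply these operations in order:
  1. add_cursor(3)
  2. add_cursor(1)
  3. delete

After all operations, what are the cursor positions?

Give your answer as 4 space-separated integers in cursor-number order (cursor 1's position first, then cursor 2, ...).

Answer: 0 0 0 0

Derivation:
After op 1 (add_cursor(3)): buffer="mrgqd" (len 5), cursors c1@1 c2@2 c3@3, authorship .....
After op 2 (add_cursor(1)): buffer="mrgqd" (len 5), cursors c1@1 c4@1 c2@2 c3@3, authorship .....
After op 3 (delete): buffer="qd" (len 2), cursors c1@0 c2@0 c3@0 c4@0, authorship ..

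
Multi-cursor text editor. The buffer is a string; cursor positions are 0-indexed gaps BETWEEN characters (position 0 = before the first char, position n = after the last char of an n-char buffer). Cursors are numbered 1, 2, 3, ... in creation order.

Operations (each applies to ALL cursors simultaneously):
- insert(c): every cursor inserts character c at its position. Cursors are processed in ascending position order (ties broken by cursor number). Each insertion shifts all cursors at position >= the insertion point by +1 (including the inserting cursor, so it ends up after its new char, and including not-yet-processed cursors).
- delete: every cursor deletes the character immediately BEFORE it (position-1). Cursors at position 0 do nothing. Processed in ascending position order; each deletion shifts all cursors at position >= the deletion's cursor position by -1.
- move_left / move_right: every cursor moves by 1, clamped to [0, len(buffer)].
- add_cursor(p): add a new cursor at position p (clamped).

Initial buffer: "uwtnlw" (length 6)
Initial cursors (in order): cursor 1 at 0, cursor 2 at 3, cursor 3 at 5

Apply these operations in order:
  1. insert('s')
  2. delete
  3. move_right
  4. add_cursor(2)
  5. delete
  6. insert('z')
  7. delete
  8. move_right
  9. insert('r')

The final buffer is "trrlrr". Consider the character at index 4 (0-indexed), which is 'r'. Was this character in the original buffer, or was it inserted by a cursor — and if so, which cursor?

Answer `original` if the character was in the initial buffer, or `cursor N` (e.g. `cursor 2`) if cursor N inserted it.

Answer: cursor 2

Derivation:
After op 1 (insert('s')): buffer="suwtsnlsw" (len 9), cursors c1@1 c2@5 c3@8, authorship 1...2..3.
After op 2 (delete): buffer="uwtnlw" (len 6), cursors c1@0 c2@3 c3@5, authorship ......
After op 3 (move_right): buffer="uwtnlw" (len 6), cursors c1@1 c2@4 c3@6, authorship ......
After op 4 (add_cursor(2)): buffer="uwtnlw" (len 6), cursors c1@1 c4@2 c2@4 c3@6, authorship ......
After op 5 (delete): buffer="tl" (len 2), cursors c1@0 c4@0 c2@1 c3@2, authorship ..
After op 6 (insert('z')): buffer="zztzlz" (len 6), cursors c1@2 c4@2 c2@4 c3@6, authorship 14.2.3
After op 7 (delete): buffer="tl" (len 2), cursors c1@0 c4@0 c2@1 c3@2, authorship ..
After op 8 (move_right): buffer="tl" (len 2), cursors c1@1 c4@1 c2@2 c3@2, authorship ..
After op 9 (insert('r')): buffer="trrlrr" (len 6), cursors c1@3 c4@3 c2@6 c3@6, authorship .14.23
Authorship (.=original, N=cursor N): . 1 4 . 2 3
Index 4: author = 2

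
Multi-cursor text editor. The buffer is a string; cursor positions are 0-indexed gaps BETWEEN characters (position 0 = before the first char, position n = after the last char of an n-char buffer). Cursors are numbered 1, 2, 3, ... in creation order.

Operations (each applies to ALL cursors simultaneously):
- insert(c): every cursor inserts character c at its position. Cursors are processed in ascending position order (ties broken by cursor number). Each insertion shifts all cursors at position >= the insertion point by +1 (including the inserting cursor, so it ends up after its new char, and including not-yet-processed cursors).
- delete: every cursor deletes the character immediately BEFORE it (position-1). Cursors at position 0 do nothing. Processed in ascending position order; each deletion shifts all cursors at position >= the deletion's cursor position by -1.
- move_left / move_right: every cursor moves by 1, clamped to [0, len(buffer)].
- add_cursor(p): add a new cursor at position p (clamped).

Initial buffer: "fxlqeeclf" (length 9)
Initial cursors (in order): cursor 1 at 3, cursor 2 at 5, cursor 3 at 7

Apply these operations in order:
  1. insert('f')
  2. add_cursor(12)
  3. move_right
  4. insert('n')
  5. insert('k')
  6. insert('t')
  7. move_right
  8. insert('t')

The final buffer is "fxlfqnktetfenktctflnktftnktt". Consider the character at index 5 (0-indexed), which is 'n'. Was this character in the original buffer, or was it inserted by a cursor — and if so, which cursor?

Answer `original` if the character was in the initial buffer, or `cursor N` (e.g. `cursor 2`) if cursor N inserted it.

Answer: cursor 1

Derivation:
After op 1 (insert('f')): buffer="fxlfqefecflf" (len 12), cursors c1@4 c2@7 c3@10, authorship ...1..2..3..
After op 2 (add_cursor(12)): buffer="fxlfqefecflf" (len 12), cursors c1@4 c2@7 c3@10 c4@12, authorship ...1..2..3..
After op 3 (move_right): buffer="fxlfqefecflf" (len 12), cursors c1@5 c2@8 c3@11 c4@12, authorship ...1..2..3..
After op 4 (insert('n')): buffer="fxlfqnefencflnfn" (len 16), cursors c1@6 c2@10 c3@14 c4@16, authorship ...1.1.2.2.3.3.4
After op 5 (insert('k')): buffer="fxlfqnkefenkcflnkfnk" (len 20), cursors c1@7 c2@12 c3@17 c4@20, authorship ...1.11.2.22.3.33.44
After op 6 (insert('t')): buffer="fxlfqnktefenktcflnktfnkt" (len 24), cursors c1@8 c2@14 c3@20 c4@24, authorship ...1.111.2.222.3.333.444
After op 7 (move_right): buffer="fxlfqnktefenktcflnktfnkt" (len 24), cursors c1@9 c2@15 c3@21 c4@24, authorship ...1.111.2.222.3.333.444
After op 8 (insert('t')): buffer="fxlfqnktetfenktctflnktftnktt" (len 28), cursors c1@10 c2@17 c3@24 c4@28, authorship ...1.111.12.222.23.333.34444
Authorship (.=original, N=cursor N): . . . 1 . 1 1 1 . 1 2 . 2 2 2 . 2 3 . 3 3 3 . 3 4 4 4 4
Index 5: author = 1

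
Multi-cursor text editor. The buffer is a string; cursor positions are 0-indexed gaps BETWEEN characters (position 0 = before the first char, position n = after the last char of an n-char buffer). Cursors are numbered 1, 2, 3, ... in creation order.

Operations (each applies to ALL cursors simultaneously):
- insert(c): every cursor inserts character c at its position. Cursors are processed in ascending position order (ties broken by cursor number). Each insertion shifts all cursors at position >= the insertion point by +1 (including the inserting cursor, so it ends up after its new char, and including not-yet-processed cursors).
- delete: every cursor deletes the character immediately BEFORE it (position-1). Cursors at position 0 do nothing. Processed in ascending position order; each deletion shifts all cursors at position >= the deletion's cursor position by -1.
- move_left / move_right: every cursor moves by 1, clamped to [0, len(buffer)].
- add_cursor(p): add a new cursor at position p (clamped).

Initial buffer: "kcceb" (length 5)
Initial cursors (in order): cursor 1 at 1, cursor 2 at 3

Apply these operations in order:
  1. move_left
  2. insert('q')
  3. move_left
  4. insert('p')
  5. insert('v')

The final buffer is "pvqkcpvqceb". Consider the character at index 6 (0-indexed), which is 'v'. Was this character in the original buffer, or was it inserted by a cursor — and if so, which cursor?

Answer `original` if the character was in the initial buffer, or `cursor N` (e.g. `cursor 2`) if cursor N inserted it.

Answer: cursor 2

Derivation:
After op 1 (move_left): buffer="kcceb" (len 5), cursors c1@0 c2@2, authorship .....
After op 2 (insert('q')): buffer="qkcqceb" (len 7), cursors c1@1 c2@4, authorship 1..2...
After op 3 (move_left): buffer="qkcqceb" (len 7), cursors c1@0 c2@3, authorship 1..2...
After op 4 (insert('p')): buffer="pqkcpqceb" (len 9), cursors c1@1 c2@5, authorship 11..22...
After op 5 (insert('v')): buffer="pvqkcpvqceb" (len 11), cursors c1@2 c2@7, authorship 111..222...
Authorship (.=original, N=cursor N): 1 1 1 . . 2 2 2 . . .
Index 6: author = 2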